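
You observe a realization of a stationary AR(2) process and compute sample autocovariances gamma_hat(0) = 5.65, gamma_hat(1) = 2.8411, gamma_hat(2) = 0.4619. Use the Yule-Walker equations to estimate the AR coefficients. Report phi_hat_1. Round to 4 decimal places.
\hat\phi_{1} = 0.6180

The Yule-Walker equations for an AR(p) process read, in matrix form,
  Gamma_p phi = r_p,   with   (Gamma_p)_{ij} = gamma(|i - j|),
                       (r_p)_i = gamma(i),   i,j = 1..p.
Substitute the sample gammas (Toeplitz matrix and right-hand side of size 2):
  Gamma_p = [[5.65, 2.8411], [2.8411, 5.65]]
  r_p     = [2.8411, 0.4619]
Written out:
  5.65 phi_1 + 2.8411 phi_2 = 2.8411
  2.8411 phi_1 + 5.65 phi_2 = 0.4619
Solve by Cramer's rule:
  det = gamma(0)^2 - gamma(1)^2 = (5.65)^2 - (2.8411)^2 = 31.9225 - 8.07184921 = 23.85065079
  phi_hat_1 = [gamma(1) gamma(0) - gamma(1) gamma(2)] / det = [(2.8411)(5.65) - (2.8411)(0.4619)] / 23.85065079 = 14.73991091 / 23.85065079 = 0.618
  phi_hat_2 = [gamma(0) gamma(2) - gamma(1)^2] / det = [(5.65)(0.4619) - (2.8411)^2] / 23.85065079 = -5.46211421 / 23.85065079 = -0.229
So phi_hat = [0.6180, -0.2290].
Therefore phi_hat_1 = 0.6180.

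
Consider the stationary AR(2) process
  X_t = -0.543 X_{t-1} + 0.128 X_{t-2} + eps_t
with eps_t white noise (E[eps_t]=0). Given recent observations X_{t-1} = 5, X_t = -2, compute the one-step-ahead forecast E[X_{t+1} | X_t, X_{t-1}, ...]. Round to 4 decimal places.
E[X_{t+1} \mid \mathcal F_t] = 1.7260

For an AR(p) model X_t = c + sum_i phi_i X_{t-i} + eps_t, the
one-step-ahead conditional mean is
  E[X_{t+1} | X_t, ...] = c + sum_i phi_i X_{t+1-i}.
Substitute known values:
  E[X_{t+1} | ...] = (-0.543) * (-2) + (0.128) * (5)
                   = 1.7260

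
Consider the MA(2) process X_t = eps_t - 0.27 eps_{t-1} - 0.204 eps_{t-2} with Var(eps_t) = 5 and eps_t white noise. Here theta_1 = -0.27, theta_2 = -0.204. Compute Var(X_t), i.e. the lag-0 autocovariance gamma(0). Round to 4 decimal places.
\gamma(0) = 5.5726

For an MA(q) process X_t = eps_t + sum_i theta_i eps_{t-i} with
Var(eps_t) = sigma^2, the variance is
  gamma(0) = sigma^2 * (1 + sum_i theta_i^2).
  sum_i theta_i^2 = (-0.27)^2 + (-0.204)^2 = 0.0729 + 0.041616 = 0.114516.
  gamma(0) = 5 * (1 + 0.114516) = 5 * 1.114516 = 5.57258, which rounds to 5.5726.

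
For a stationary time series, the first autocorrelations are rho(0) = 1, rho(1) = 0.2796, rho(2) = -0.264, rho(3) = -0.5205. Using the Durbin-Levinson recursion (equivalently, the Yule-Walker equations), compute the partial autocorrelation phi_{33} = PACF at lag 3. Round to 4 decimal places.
\phi_{33} = -0.3970

The PACF at lag k is phi_{kk}, the last component of the solution
to the Yule-Walker system G_k phi = r_k where
  (G_k)_{ij} = rho(|i - j|), (r_k)_i = rho(i), i,j = 1..k.
Equivalently, Durbin-Levinson gives phi_{kk} iteratively:
  phi_{11} = rho(1)
  phi_{kk} = [rho(k) - sum_{j=1..k-1} phi_{k-1,j} rho(k-j)]
            / [1 - sum_{j=1..k-1} phi_{k-1,j} rho(j)],
  phi_{k,j} = phi_{k-1,j} - phi_{kk} phi_{k-1,k-j},  j = 1..k-1.
Step k = 1:
  phi_11 = rho(1) = 0.2796.
Step k = 2:
  phi_22 = [rho(2) - phi_11 rho(1)] / [1 - phi_11 rho(1)] = [-0.264 - (0.2796)(0.2796)] / [1 - (0.2796)(0.2796)]
         = -0.34217616 / 0.92182384 = -0.371195.
  Update: phi_21 = phi_11 - phi_22 phi_11 = 0.2796 - (-0.371195)(0.2796) = 0.383386.
Step k = 3:
  phi_33 = [rho(3) - phi_21 rho(2) - phi_22 rho(1)] / [1 - phi_21 rho(1) - phi_22 rho(2)]
    numerator   = -0.5205 - (0.383386)(-0.264) - (-0.371195)(0.2796) = -0.31550003
    denominator = 1 - (0.383386)(0.2796) - (-0.371195)(-0.264) = 0.79480985
  phi_33 = -0.31550003 / 0.79480985 = -0.397.
Therefore phi_{33} = -0.3970.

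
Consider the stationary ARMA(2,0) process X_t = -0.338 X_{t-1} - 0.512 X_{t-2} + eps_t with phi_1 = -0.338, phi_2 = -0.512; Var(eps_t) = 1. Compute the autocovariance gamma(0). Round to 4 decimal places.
\gamma(0) = 1.4266

Multiply the model equation by X_{t-k} and take expectations. With theta_0 = psi_0 = 1 and psi_j the MA(infinity) weights, this gives
  gamma(k) - sum_i phi_i gamma(k-i) = c_k,
  c_k = sigma^2 * sum_{j=k..q} theta_j psi_{j-k}   (c_k = 0 for k > q),
using gamma(-m) = gamma(m).
Pure AR (q = 0): c_0 = sigma^2 = 1, c_k = 0 for k >= 1.
Equations for k = 0, 1, 2 (AR order 2, c_2 = 0):
  (E0) gamma(0) = phi_1 gamma(1) + phi_2 gamma(2) + c_0
  (E1) gamma(1) = phi_1 gamma(0) + phi_2 gamma(1) + c_1
  (E2) gamma(2) = phi_1 gamma(1) + phi_2 gamma(0)
From (E1): gamma(1) = A gamma(0) + B with
  A = phi_1 / (1 - phi_2) = -0.338 / 1.512 = -0.223545,   B = c_1 / (1 - phi_2) = 0 / 1.512 = 0.
Insert (E2) into (E0): gamma(0) (1 - phi_2^2) = phi_1 (1 + phi_2) gamma(1) + c_0.
  phi_1 (1 + phi_2) = (-0.338)(0.488) = -0.164944,   1 - phi_2^2 = 0.737856.
Replace gamma(1) by A gamma(0) + B and collect gamma(0):
  gamma(0) [0.737856 - (-0.164944)(-0.223545)] = c_0 = 1
  gamma(0) * 0.700984 = 1
  gamma(0) = 1 / 0.700984 = 1.426567.
Therefore gamma(0) = 1.4266 (to 4 decimal places).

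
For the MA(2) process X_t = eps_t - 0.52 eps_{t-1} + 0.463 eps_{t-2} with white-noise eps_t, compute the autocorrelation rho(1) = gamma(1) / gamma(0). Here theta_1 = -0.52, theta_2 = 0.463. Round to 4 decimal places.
\rho(1) = -0.5124

For an MA(q) process with theta_0 = 1, the autocovariance is
  gamma(k) = sigma^2 * sum_{i=0..q-k} theta_i * theta_{i+k},
and rho(k) = gamma(k) / gamma(0). Sigma^2 cancels.
  numerator   = (1)*(-0.52) + (-0.52)*(0.463) = -0.76076.
  denominator = (1)^2 + (-0.52)^2 + (0.463)^2 = 1.484769.
  rho(1) = -0.76076 / 1.484769 = -0.5124.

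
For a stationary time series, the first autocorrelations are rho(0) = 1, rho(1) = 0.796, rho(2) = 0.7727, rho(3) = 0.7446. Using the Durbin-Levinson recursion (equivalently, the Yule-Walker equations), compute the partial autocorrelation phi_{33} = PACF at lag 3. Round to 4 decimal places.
\phi_{33} = 0.1940

The PACF at lag k is phi_{kk}, the last component of the solution
to the Yule-Walker system G_k phi = r_k where
  (G_k)_{ij} = rho(|i - j|), (r_k)_i = rho(i), i,j = 1..k.
Equivalently, Durbin-Levinson gives phi_{kk} iteratively:
  phi_{11} = rho(1)
  phi_{kk} = [rho(k) - sum_{j=1..k-1} phi_{k-1,j} rho(k-j)]
            / [1 - sum_{j=1..k-1} phi_{k-1,j} rho(j)],
  phi_{k,j} = phi_{k-1,j} - phi_{kk} phi_{k-1,k-j},  j = 1..k-1.
Step k = 1:
  phi_11 = rho(1) = 0.796.
Step k = 2:
  phi_22 = [rho(2) - phi_11 rho(1)] / [1 - phi_11 rho(1)] = [0.7727 - (0.796)(0.796)] / [1 - (0.796)(0.796)]
         = 0.139084 / 0.366384 = 0.379613.
  Update: phi_21 = phi_11 - phi_22 phi_11 = 0.796 - (0.379613)(0.796) = 0.493828.
Step k = 3:
  phi_33 = [rho(3) - phi_21 rho(2) - phi_22 rho(1)] / [1 - phi_21 rho(1) - phi_22 rho(2)]
    numerator   = 0.7446 - (0.493828)(0.7727) - (0.379613)(0.796) = 0.06084718
    denominator = 1 - (0.493828)(0.796) - (0.379613)(0.7727) = 0.31358595
  phi_33 = 0.06084718 / 0.31358595 = 0.194.
Therefore phi_{33} = 0.1940.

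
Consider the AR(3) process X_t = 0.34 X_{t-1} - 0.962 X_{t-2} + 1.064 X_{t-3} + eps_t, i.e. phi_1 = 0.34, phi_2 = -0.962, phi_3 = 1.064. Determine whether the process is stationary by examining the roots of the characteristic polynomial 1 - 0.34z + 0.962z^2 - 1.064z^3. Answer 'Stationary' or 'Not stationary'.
\text{Not stationary}

The AR(p) characteristic polynomial is P(z) = 1 - 0.34z + 0.962z^2 - 1.064z^3.
Stationarity requires all roots to lie outside the unit circle, i.e. |z| > 1 for every root.
Degree 3: look for a simple real root z0 first, then factor out (1 - z/z0) and solve the remaining quadratic.
Testing z0 = 1.25: P(1.25) = 1 + (-0.34)(1.25) + (0.962)(1.25)^2 + (-1.064)(1.25)^3
  = 1 + (-0.425) + (1.503125) + (-2.078125) = 0.  So z_0 = 1.25 is a root, |z_0| = 1.25.
Divide out the factor (1 - 0.8 z) = (1 - z/z0) (since 1/z0 = 0.8):
  P(z) = (1 - 0.8 z)(1 + (0.46) z + (1.33) z^2)
  [check: z-coef 0.46 - (0.8) = -0.34; z^2-coef 1.33 - (0.8)(0.46) = 0.962; z^3-coef -(0.8)(1.33) = -1.064.]
Remaining roots from the quadratic factor 1 + (0.46) z + (1.33) z^2:
  Set 1 + (0.46) z + (1.33) z^2 = 0, i.e. a z^2 + b z + c = 0 with a = 1.33, b = 0.46, c = 1.
  Discriminant D = b^2 - 4ac = (0.46)^2 - 4*(1.33)*1 = 0.2116 - (5.32) = -5.1084.
  D < 0, so the roots are the complex-conjugate pair z = (-b +/- i sqrt(-D)) / (2a) = -0.1729 +/- 0.8497i.
  For a conjugate pair |z|^2 = z * conj(z) = (product of roots) = c/a = 1/(1.33) = 0.75188, so |z| = sqrt(0.75188) = 0.8671 for both roots.
Moduli of all roots: 1.2500, 0.8671, 0.8671.
All moduli strictly greater than 1? No.
Verdict: Not stationary.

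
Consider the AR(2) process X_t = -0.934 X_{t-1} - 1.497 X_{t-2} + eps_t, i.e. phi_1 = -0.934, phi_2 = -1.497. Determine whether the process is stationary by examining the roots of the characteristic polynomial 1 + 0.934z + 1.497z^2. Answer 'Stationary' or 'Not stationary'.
\text{Not stationary}

The AR(p) characteristic polynomial is P(z) = 1 + 0.934z + 1.497z^2.
Stationarity requires all roots to lie outside the unit circle, i.e. |z| > 1 for every root.
Set 1 + (0.934) z + (1.497) z^2 = 0, i.e. a z^2 + b z + c = 0 with a = 1.497, b = 0.934, c = 1.
Discriminant D = b^2 - 4ac = (0.934)^2 - 4*(1.497)*1 = 0.872356 - (5.988) = -5.115644.
D < 0, so the roots are the complex-conjugate pair z = (-b +/- i sqrt(-D)) / (2a) = -0.312 +/- 0.7554i.
For a conjugate pair |z|^2 = z * conj(z) = (product of roots) = c/a = 1/(1.497) = 0.668003, so |z| = sqrt(0.668003) = 0.8173 for both roots.
Moduli of all roots: 0.8173, 0.8173.
All moduli strictly greater than 1? No.
Verdict: Not stationary.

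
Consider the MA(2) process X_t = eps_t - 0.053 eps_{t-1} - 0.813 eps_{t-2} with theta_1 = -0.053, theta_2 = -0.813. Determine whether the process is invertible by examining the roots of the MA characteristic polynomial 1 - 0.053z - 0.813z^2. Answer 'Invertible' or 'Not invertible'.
\text{Invertible}

The MA(q) characteristic polynomial is P(z) = 1 - 0.053z - 0.813z^2.
Invertibility requires all roots to lie outside the unit circle, i.e. |z| > 1 for every root.
Set 1 + (-0.053) z + (-0.813) z^2 = 0, i.e. a z^2 + b z + c = 0 with a = -0.813, b = -0.053, c = 1.
Discriminant D = b^2 - 4ac = (-0.053)^2 - 4*(-0.813)*1 = 0.002809 - (-3.252) = 3.254809.
D >= 0, so the roots are real: z = (-b +/- sqrt(D)) / (2a) = (0.053 +/- 1.804109) / (-1.626).
  z_1 = (0.053 + 1.804109) / (-1.626) = -1.1421,   |z_1| = 1.1421.
  z_2 = (0.053 - 1.804109) / (-1.626) = 1.0769,   |z_2| = 1.0769.
Moduli of all roots: 1.1421, 1.0769.
All moduli strictly greater than 1? Yes.
Verdict: Invertible.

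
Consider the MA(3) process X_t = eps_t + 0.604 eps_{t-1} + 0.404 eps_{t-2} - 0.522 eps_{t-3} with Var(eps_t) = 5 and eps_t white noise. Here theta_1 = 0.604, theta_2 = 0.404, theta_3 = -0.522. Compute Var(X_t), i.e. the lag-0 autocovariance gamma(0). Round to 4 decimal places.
\gamma(0) = 9.0026

For an MA(q) process X_t = eps_t + sum_i theta_i eps_{t-i} with
Var(eps_t) = sigma^2, the variance is
  gamma(0) = sigma^2 * (1 + sum_i theta_i^2).
  sum_i theta_i^2 = (0.604)^2 + (0.404)^2 + (-0.522)^2 = 0.364816 + 0.163216 + 0.272484 = 0.800516.
  gamma(0) = 5 * (1 + 0.800516) = 5 * 1.800516 = 9.00258, which rounds to 9.0026.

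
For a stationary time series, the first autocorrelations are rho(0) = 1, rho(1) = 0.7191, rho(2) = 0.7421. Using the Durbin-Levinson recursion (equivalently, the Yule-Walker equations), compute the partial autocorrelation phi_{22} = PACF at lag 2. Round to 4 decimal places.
\phi_{22} = 0.4659

The PACF at lag k is phi_{kk}, the last component of the solution
to the Yule-Walker system G_k phi = r_k where
  (G_k)_{ij} = rho(|i - j|), (r_k)_i = rho(i), i,j = 1..k.
Equivalently, Durbin-Levinson gives phi_{kk} iteratively:
  phi_{11} = rho(1)
  phi_{kk} = [rho(k) - sum_{j=1..k-1} phi_{k-1,j} rho(k-j)]
            / [1 - sum_{j=1..k-1} phi_{k-1,j} rho(j)],
  phi_{k,j} = phi_{k-1,j} - phi_{kk} phi_{k-1,k-j},  j = 1..k-1.
Step k = 1:
  phi_11 = rho(1) = 0.7191.
Step k = 2:
  phi_22 = [rho(2) - phi_11 rho(1)] / [1 - phi_11 rho(1)] = [0.7421 - (0.7191)(0.7191)] / [1 - (0.7191)(0.7191)]
         = 0.22499519 / 0.48289519 = 0.4659.
Therefore phi_{22} = 0.4659.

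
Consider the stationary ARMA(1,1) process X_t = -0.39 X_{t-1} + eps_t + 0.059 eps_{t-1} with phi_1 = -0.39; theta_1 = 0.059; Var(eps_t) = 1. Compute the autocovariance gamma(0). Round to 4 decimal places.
\gamma(0) = 1.1292

Multiply the model equation by X_{t-k} and take expectations. With theta_0 = psi_0 = 1 and psi_j the MA(infinity) weights, this gives
  gamma(k) - sum_i phi_i gamma(k-i) = c_k,
  c_k = sigma^2 * sum_{j=k..q} theta_j psi_{j-k}   (c_k = 0 for k > q),
using gamma(-m) = gamma(m).
psi-weights needed (psi_j = theta_j + sum_i phi_i psi_{j-i}):
  psi_1 = theta_1 + phi_1 = 0.059 + (-0.39) = -0.331
Right-hand sides:
  c_0 = sigma^2 (1 + theta_1 psi_1) = 1 * (1 + (0.059)(-0.331)) = 1 * 0.980471 = 0.980471
  c_1 = sigma^2 theta_1 = 1 * (0.059) = 0.059
  c_2 = 0
Equations for k = 0 and k = 1 (AR order 1):
  gamma(0) = phi_1 gamma(1) + c_0
  gamma(1) = phi_1 gamma(0) + c_1
Substituting the second into the first: gamma(0) (1 - phi_1^2) = c_0 + phi_1 c_1, so
  gamma(0) = (c_0 + phi_1 c_1) / (1 - phi_1^2) = (0.980471 + (-0.39)(0.059)) / (1 - (-0.39)^2) = 0.957461 / 0.8479 = 1.129215.
Therefore gamma(0) = 1.1292 (to 4 decimal places).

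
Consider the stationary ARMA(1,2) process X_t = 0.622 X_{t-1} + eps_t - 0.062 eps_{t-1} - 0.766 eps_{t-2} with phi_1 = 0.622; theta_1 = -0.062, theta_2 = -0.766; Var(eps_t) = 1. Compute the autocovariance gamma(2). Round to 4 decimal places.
\gamma(2) = -0.4531

Multiply the model equation by X_{t-k} and take expectations. With theta_0 = psi_0 = 1 and psi_j the MA(infinity) weights, this gives
  gamma(k) - sum_i phi_i gamma(k-i) = c_k,
  c_k = sigma^2 * sum_{j=k..q} theta_j psi_{j-k}   (c_k = 0 for k > q),
using gamma(-m) = gamma(m).
psi-weights needed (psi_j = theta_j + sum_i phi_i psi_{j-i}):
  psi_1 = theta_1 + phi_1 = -0.062 + (0.622) = 0.56
  psi_2 = theta_2 + phi_1 psi_1 = -0.766 + (0.622)(0.56) = -0.41768
Right-hand sides:
  c_0 = sigma^2 (1 + theta_1 psi_1 + theta_2 psi_2) = 1 * (1 + (-0.062)(0.56) + (-0.766)(-0.41768)) = 1 * 1.285223 = 1.285223
  c_1 = sigma^2 (theta_1 + theta_2 psi_1) = 1 * (-0.062 + (-0.766)(0.56)) = -0.49096
  c_2 = sigma^2 theta_2 = 1 * (-0.766) = -0.766
Equations for k = 0 and k = 1 (AR order 1):
  gamma(0) = phi_1 gamma(1) + c_0
  gamma(1) = phi_1 gamma(0) + c_1
Substituting the second into the first: gamma(0) (1 - phi_1^2) = c_0 + phi_1 c_1, so
  gamma(0) = (c_0 + phi_1 c_1) / (1 - phi_1^2) = (1.285223 + (0.622)(-0.49096)) / (1 - (0.622)^2) = 0.979846 / 0.613116 = 1.598141.
  gamma(1) = phi_1 gamma(0) + c_1 = (0.622)(1.598141) + (-0.49096) = 0.503084.
For k = 2: gamma(2) = phi_1 gamma(1) + c_2
  = (0.622)(0.503084) + (-0.766) = -0.453082.
Therefore gamma(2) = -0.4531 (to 4 decimal places).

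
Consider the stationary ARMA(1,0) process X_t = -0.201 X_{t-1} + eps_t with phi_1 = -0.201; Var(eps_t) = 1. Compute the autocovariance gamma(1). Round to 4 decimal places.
\gamma(1) = -0.2095

Multiply the model equation by X_{t-k} and take expectations. With theta_0 = psi_0 = 1 and psi_j the MA(infinity) weights, this gives
  gamma(k) - sum_i phi_i gamma(k-i) = c_k,
  c_k = sigma^2 * sum_{j=k..q} theta_j psi_{j-k}   (c_k = 0 for k > q),
using gamma(-m) = gamma(m).
Pure AR (q = 0): c_0 = sigma^2 = 1, c_k = 0 for k >= 1.
Equations for k = 0 and k = 1 (AR order 1):
  gamma(0) = phi_1 gamma(1) + c_0
  gamma(1) = phi_1 gamma(0) + c_1
Substituting the second into the first: gamma(0) (1 - phi_1^2) = c_0 + phi_1 c_1, so
  gamma(0) = c_0 / (1 - phi_1^2) = 1 / (1 - (-0.201)^2) = 1 / 0.959599 = 1.042102.
  gamma(1) = phi_1 gamma(0) = (-0.201)(1.042102) = -0.209462.
Therefore gamma(1) = -0.2095 (to 4 decimal places).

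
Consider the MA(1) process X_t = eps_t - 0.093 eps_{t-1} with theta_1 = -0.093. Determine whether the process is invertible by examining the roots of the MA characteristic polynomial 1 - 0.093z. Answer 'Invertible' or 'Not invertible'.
\text{Invertible}

The MA(q) characteristic polynomial is P(z) = 1 - 0.093z.
Invertibility requires all roots to lie outside the unit circle, i.e. |z| > 1 for every root.
This is linear in z: 1 + (-0.093) z = 0  =>  z = -1/(-0.093) = 10.752688,  |z| = 10.752688.
Moduli of all roots: 10.7527.
All moduli strictly greater than 1? Yes.
Verdict: Invertible.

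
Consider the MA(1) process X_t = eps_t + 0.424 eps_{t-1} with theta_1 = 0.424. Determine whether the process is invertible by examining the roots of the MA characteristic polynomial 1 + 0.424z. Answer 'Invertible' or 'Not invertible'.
\text{Invertible}

The MA(q) characteristic polynomial is P(z) = 1 + 0.424z.
Invertibility requires all roots to lie outside the unit circle, i.e. |z| > 1 for every root.
This is linear in z: 1 + (0.424) z = 0  =>  z = -1/(0.424) = -2.358491,  |z| = 2.358491.
Moduli of all roots: 2.3585.
All moduli strictly greater than 1? Yes.
Verdict: Invertible.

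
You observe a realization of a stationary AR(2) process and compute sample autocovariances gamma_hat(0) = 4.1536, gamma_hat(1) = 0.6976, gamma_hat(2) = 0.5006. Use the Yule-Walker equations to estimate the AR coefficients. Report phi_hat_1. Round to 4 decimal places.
\hat\phi_{1} = 0.1520

The Yule-Walker equations for an AR(p) process read, in matrix form,
  Gamma_p phi = r_p,   with   (Gamma_p)_{ij} = gamma(|i - j|),
                       (r_p)_i = gamma(i),   i,j = 1..p.
Substitute the sample gammas (Toeplitz matrix and right-hand side of size 2):
  Gamma_p = [[4.1536, 0.6976], [0.6976, 4.1536]]
  r_p     = [0.6976, 0.5006]
Written out:
  4.1536 phi_1 + 0.6976 phi_2 = 0.6976
  0.6976 phi_1 + 4.1536 phi_2 = 0.5006
Solve by Cramer's rule:
  det = gamma(0)^2 - gamma(1)^2 = (4.1536)^2 - (0.6976)^2 = 17.25239296 - 0.48664576 = 16.7657472
  phi_hat_1 = [gamma(1) gamma(0) - gamma(1) gamma(2)] / det = [(0.6976)(4.1536) - (0.6976)(0.5006)] / 16.7657472 = 2.5483328 / 16.7657472 = 0.152
  phi_hat_2 = [gamma(0) gamma(2) - gamma(1)^2] / det = [(4.1536)(0.5006) - (0.6976)^2] / 16.7657472 = 1.5926464 / 16.7657472 = 0.095
So phi_hat = [0.1520, 0.0950].
Therefore phi_hat_1 = 0.1520.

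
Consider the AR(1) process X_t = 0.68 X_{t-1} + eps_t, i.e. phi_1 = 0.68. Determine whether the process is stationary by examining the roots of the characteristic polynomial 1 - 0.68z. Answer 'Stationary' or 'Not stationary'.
\text{Stationary}

The AR(p) characteristic polynomial is P(z) = 1 - 0.68z.
Stationarity requires all roots to lie outside the unit circle, i.e. |z| > 1 for every root.
This is linear in z: 1 + (-0.68) z = 0  =>  z = -1/(-0.68) = 1.470588,  |z| = 1.470588.
Moduli of all roots: 1.4706.
All moduli strictly greater than 1? Yes.
Verdict: Stationary.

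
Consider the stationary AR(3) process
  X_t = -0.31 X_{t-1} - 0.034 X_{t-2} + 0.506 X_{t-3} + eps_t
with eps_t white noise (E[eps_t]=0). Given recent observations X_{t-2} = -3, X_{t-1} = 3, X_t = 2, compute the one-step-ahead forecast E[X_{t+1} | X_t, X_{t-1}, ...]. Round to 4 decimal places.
E[X_{t+1} \mid \mathcal F_t] = -2.2400

For an AR(p) model X_t = c + sum_i phi_i X_{t-i} + eps_t, the
one-step-ahead conditional mean is
  E[X_{t+1} | X_t, ...] = c + sum_i phi_i X_{t+1-i}.
Substitute known values:
  E[X_{t+1} | ...] = (-0.31) * (2) + (-0.034) * (3) + (0.506) * (-3)
                   = -2.2400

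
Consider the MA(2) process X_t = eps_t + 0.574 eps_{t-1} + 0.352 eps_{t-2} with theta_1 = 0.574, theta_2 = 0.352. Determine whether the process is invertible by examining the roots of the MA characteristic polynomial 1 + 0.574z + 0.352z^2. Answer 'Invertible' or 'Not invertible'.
\text{Invertible}

The MA(q) characteristic polynomial is P(z) = 1 + 0.574z + 0.352z^2.
Invertibility requires all roots to lie outside the unit circle, i.e. |z| > 1 for every root.
Set 1 + (0.574) z + (0.352) z^2 = 0, i.e. a z^2 + b z + c = 0 with a = 0.352, b = 0.574, c = 1.
Discriminant D = b^2 - 4ac = (0.574)^2 - 4*(0.352)*1 = 0.329476 - (1.408) = -1.078524.
D < 0, so the roots are the complex-conjugate pair z = (-b +/- i sqrt(-D)) / (2a) = -0.8153 +/- 1.4752i.
For a conjugate pair |z|^2 = z * conj(z) = (product of roots) = c/a = 1/(0.352) = 2.840909, so |z| = sqrt(2.840909) = 1.6855 for both roots.
Moduli of all roots: 1.6855, 1.6855.
All moduli strictly greater than 1? Yes.
Verdict: Invertible.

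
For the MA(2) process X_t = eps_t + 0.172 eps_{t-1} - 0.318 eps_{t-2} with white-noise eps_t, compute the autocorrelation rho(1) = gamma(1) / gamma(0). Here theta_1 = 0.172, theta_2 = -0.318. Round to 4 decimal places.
\rho(1) = 0.1037

For an MA(q) process with theta_0 = 1, the autocovariance is
  gamma(k) = sigma^2 * sum_{i=0..q-k} theta_i * theta_{i+k},
and rho(k) = gamma(k) / gamma(0). Sigma^2 cancels.
  numerator   = (1)*(0.172) + (0.172)*(-0.318) = 0.117304.
  denominator = (1)^2 + (0.172)^2 + (-0.318)^2 = 1.130708.
  rho(1) = 0.117304 / 1.130708 = 0.1037.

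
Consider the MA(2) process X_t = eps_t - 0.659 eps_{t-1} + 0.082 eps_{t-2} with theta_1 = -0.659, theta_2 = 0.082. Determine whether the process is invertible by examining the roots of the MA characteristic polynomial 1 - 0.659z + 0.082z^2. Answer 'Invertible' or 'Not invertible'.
\text{Invertible}

The MA(q) characteristic polynomial is P(z) = 1 - 0.659z + 0.082z^2.
Invertibility requires all roots to lie outside the unit circle, i.e. |z| > 1 for every root.
Set 1 + (-0.659) z + (0.082) z^2 = 0, i.e. a z^2 + b z + c = 0 with a = 0.082, b = -0.659, c = 1.
Discriminant D = b^2 - 4ac = (-0.659)^2 - 4*(0.082)*1 = 0.434281 - (0.328) = 0.106281.
D >= 0, so the roots are real: z = (-b +/- sqrt(D)) / (2a) = (0.659 +/- 0.326008) / (0.164).
  z_1 = (0.659 + 0.326008) / (0.164) = 6.0061,   |z_1| = 6.0061.
  z_2 = (0.659 - 0.326008) / (0.164) = 2.0304,   |z_2| = 2.0304.
Moduli of all roots: 6.0061, 2.0304.
All moduli strictly greater than 1? Yes.
Verdict: Invertible.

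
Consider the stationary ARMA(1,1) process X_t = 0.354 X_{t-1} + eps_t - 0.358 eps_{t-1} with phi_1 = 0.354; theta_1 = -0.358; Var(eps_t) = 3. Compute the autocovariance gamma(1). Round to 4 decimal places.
\gamma(1) = -0.0120

Multiply the model equation by X_{t-k} and take expectations. With theta_0 = psi_0 = 1 and psi_j the MA(infinity) weights, this gives
  gamma(k) - sum_i phi_i gamma(k-i) = c_k,
  c_k = sigma^2 * sum_{j=k..q} theta_j psi_{j-k}   (c_k = 0 for k > q),
using gamma(-m) = gamma(m).
psi-weights needed (psi_j = theta_j + sum_i phi_i psi_{j-i}):
  psi_1 = theta_1 + phi_1 = -0.358 + (0.354) = -0.004
Right-hand sides:
  c_0 = sigma^2 (1 + theta_1 psi_1) = 3 * (1 + (-0.358)(-0.004)) = 3 * 1.001432 = 3.004296
  c_1 = sigma^2 theta_1 = 3 * (-0.358) = -1.074
  c_2 = 0
Equations for k = 0 and k = 1 (AR order 1):
  gamma(0) = phi_1 gamma(1) + c_0
  gamma(1) = phi_1 gamma(0) + c_1
Substituting the second into the first: gamma(0) (1 - phi_1^2) = c_0 + phi_1 c_1, so
  gamma(0) = (c_0 + phi_1 c_1) / (1 - phi_1^2) = (3.004296 + (0.354)(-1.074)) / (1 - (0.354)^2) = 2.6241 / 0.874684 = 3.000055.
  gamma(1) = phi_1 gamma(0) + c_1 = (0.354)(3.000055) + (-1.074) = -0.011981.
Therefore gamma(1) = -0.0120 (to 4 decimal places).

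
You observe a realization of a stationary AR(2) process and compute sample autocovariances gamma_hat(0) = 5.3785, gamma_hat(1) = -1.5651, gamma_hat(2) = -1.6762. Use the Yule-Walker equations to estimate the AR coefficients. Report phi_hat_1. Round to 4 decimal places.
\hat\phi_{1} = -0.4170

The Yule-Walker equations for an AR(p) process read, in matrix form,
  Gamma_p phi = r_p,   with   (Gamma_p)_{ij} = gamma(|i - j|),
                       (r_p)_i = gamma(i),   i,j = 1..p.
Substitute the sample gammas (Toeplitz matrix and right-hand side of size 2):
  Gamma_p = [[5.3785, -1.5651], [-1.5651, 5.3785]]
  r_p     = [-1.5651, -1.6762]
Written out:
  5.3785 phi_1 - 1.5651 phi_2 = -1.5651
  -1.5651 phi_1 + 5.3785 phi_2 = -1.6762
Solve by Cramer's rule:
  det = gamma(0)^2 - gamma(1)^2 = (5.3785)^2 - (-1.5651)^2 = 28.92826225 - 2.44953801 = 26.47872424
  phi_hat_1 = [gamma(1) gamma(0) - gamma(1) gamma(2)] / det = [(-1.5651)(5.3785) - (-1.5651)(-1.6762)] / 26.47872424 = -11.04131097 / 26.47872424 = -0.417
  phi_hat_2 = [gamma(0) gamma(2) - gamma(1)^2] / det = [(5.3785)(-1.6762) - (-1.5651)^2] / 26.47872424 = -11.46497971 / 26.47872424 = -0.433
So phi_hat = [-0.4170, -0.4330].
Therefore phi_hat_1 = -0.4170.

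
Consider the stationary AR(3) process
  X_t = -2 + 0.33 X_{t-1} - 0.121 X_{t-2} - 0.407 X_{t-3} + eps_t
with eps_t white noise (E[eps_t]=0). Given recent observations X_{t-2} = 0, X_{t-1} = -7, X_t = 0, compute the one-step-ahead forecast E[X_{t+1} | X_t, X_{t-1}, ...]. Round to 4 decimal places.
E[X_{t+1} \mid \mathcal F_t] = -1.1530

For an AR(p) model X_t = c + sum_i phi_i X_{t-i} + eps_t, the
one-step-ahead conditional mean is
  E[X_{t+1} | X_t, ...] = c + sum_i phi_i X_{t+1-i}.
Substitute known values:
  E[X_{t+1} | ...] = -2 + (0.33) * (0) + (-0.121) * (-7) + (-0.407) * (0)
                   = -1.1530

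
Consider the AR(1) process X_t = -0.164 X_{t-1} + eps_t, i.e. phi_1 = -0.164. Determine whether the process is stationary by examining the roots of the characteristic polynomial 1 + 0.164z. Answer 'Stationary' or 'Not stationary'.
\text{Stationary}

The AR(p) characteristic polynomial is P(z) = 1 + 0.164z.
Stationarity requires all roots to lie outside the unit circle, i.e. |z| > 1 for every root.
This is linear in z: 1 + (0.164) z = 0  =>  z = -1/(0.164) = -6.097561,  |z| = 6.097561.
Moduli of all roots: 6.0976.
All moduli strictly greater than 1? Yes.
Verdict: Stationary.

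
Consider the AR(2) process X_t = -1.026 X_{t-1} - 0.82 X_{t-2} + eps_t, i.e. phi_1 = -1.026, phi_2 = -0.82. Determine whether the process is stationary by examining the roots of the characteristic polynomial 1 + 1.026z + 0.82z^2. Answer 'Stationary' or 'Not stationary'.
\text{Stationary}

The AR(p) characteristic polynomial is P(z) = 1 + 1.026z + 0.82z^2.
Stationarity requires all roots to lie outside the unit circle, i.e. |z| > 1 for every root.
Set 1 + (1.026) z + (0.82) z^2 = 0, i.e. a z^2 + b z + c = 0 with a = 0.82, b = 1.026, c = 1.
Discriminant D = b^2 - 4ac = (1.026)^2 - 4*(0.82)*1 = 1.052676 - (3.28) = -2.227324.
D < 0, so the roots are the complex-conjugate pair z = (-b +/- i sqrt(-D)) / (2a) = -0.6256 +/- 0.91i.
For a conjugate pair |z|^2 = z * conj(z) = (product of roots) = c/a = 1/(0.82) = 1.219512, so |z| = sqrt(1.219512) = 1.1043 for both roots.
Moduli of all roots: 1.1043, 1.1043.
All moduli strictly greater than 1? Yes.
Verdict: Stationary.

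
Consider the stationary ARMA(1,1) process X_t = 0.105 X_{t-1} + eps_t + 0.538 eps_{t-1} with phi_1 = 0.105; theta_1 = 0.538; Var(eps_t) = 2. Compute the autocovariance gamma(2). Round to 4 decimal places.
\gamma(2) = 0.1442

Multiply the model equation by X_{t-k} and take expectations. With theta_0 = psi_0 = 1 and psi_j the MA(infinity) weights, this gives
  gamma(k) - sum_i phi_i gamma(k-i) = c_k,
  c_k = sigma^2 * sum_{j=k..q} theta_j psi_{j-k}   (c_k = 0 for k > q),
using gamma(-m) = gamma(m).
psi-weights needed (psi_j = theta_j + sum_i phi_i psi_{j-i}):
  psi_1 = theta_1 + phi_1 = 0.538 + (0.105) = 0.643
Right-hand sides:
  c_0 = sigma^2 (1 + theta_1 psi_1) = 2 * (1 + (0.538)(0.643)) = 2 * 1.345934 = 2.691868
  c_1 = sigma^2 theta_1 = 2 * (0.538) = 1.076
  c_2 = 0
Equations for k = 0 and k = 1 (AR order 1):
  gamma(0) = phi_1 gamma(1) + c_0
  gamma(1) = phi_1 gamma(0) + c_1
Substituting the second into the first: gamma(0) (1 - phi_1^2) = c_0 + phi_1 c_1, so
  gamma(0) = (c_0 + phi_1 c_1) / (1 - phi_1^2) = (2.691868 + (0.105)(1.076)) / (1 - (0.105)^2) = 2.804848 / 0.988975 = 2.836116.
  gamma(1) = phi_1 gamma(0) + c_1 = (0.105)(2.836116) + (1.076) = 1.373792.
For k = 2 (> q): gamma(2) = phi_1 gamma(1) = (0.105)(1.373792) = 0.144248.
Therefore gamma(2) = 0.1442 (to 4 decimal places).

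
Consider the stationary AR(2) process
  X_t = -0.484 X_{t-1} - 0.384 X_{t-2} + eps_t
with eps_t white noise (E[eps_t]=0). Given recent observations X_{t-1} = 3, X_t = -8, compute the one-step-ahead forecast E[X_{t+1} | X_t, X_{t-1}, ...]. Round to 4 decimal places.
E[X_{t+1} \mid \mathcal F_t] = 2.7200

For an AR(p) model X_t = c + sum_i phi_i X_{t-i} + eps_t, the
one-step-ahead conditional mean is
  E[X_{t+1} | X_t, ...] = c + sum_i phi_i X_{t+1-i}.
Substitute known values:
  E[X_{t+1} | ...] = (-0.484) * (-8) + (-0.384) * (3)
                   = 2.7200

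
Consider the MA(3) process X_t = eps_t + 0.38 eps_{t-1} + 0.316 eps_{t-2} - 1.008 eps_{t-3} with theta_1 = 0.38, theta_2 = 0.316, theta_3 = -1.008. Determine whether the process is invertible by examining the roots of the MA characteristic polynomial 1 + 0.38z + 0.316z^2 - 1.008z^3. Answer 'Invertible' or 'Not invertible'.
\text{Not invertible}

The MA(q) characteristic polynomial is P(z) = 1 + 0.38z + 0.316z^2 - 1.008z^3.
Invertibility requires all roots to lie outside the unit circle, i.e. |z| > 1 for every root.
Degree 3: look for a simple real root z0 first, then factor out (1 - z/z0) and solve the remaining quadratic.
Testing z0 = 1.25: P(1.25) = 1 + (0.38)(1.25) + (0.316)(1.25)^2 + (-1.008)(1.25)^3
  = 1 + (0.475) + (0.49375) + (-1.96875) = 0.  So z_0 = 1.25 is a root, |z_0| = 1.25.
Divide out the factor (1 - 0.8 z) = (1 - z/z0) (since 1/z0 = 0.8):
  P(z) = (1 - 0.8 z)(1 + (1.18) z + (1.26) z^2)
  [check: z-coef 1.18 - (0.8) = 0.38; z^2-coef 1.26 - (0.8)(1.18) = 0.316; z^3-coef -(0.8)(1.26) = -1.008.]
Remaining roots from the quadratic factor 1 + (1.18) z + (1.26) z^2:
  Set 1 + (1.18) z + (1.26) z^2 = 0, i.e. a z^2 + b z + c = 0 with a = 1.26, b = 1.18, c = 1.
  Discriminant D = b^2 - 4ac = (1.18)^2 - 4*(1.26)*1 = 1.3924 - (5.04) = -3.6476.
  D < 0, so the roots are the complex-conjugate pair z = (-b +/- i sqrt(-D)) / (2a) = -0.4683 +/- 0.7579i.
  For a conjugate pair |z|^2 = z * conj(z) = (product of roots) = c/a = 1/(1.26) = 0.793651, so |z| = sqrt(0.793651) = 0.8909 for both roots.
Moduli of all roots: 1.2500, 0.8909, 0.8909.
All moduli strictly greater than 1? No.
Verdict: Not invertible.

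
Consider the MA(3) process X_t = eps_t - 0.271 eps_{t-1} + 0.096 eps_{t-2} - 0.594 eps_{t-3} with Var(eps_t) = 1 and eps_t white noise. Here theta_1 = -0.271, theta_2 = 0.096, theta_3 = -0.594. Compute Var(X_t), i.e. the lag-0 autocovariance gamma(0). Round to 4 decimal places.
\gamma(0) = 1.4355

For an MA(q) process X_t = eps_t + sum_i theta_i eps_{t-i} with
Var(eps_t) = sigma^2, the variance is
  gamma(0) = sigma^2 * (1 + sum_i theta_i^2).
  sum_i theta_i^2 = (-0.271)^2 + (0.096)^2 + (-0.594)^2 = 0.073441 + 0.009216 + 0.352836 = 0.435493.
  gamma(0) = 1 * (1 + 0.435493) = 1 * 1.435493 = 1.435493, which rounds to 1.4355.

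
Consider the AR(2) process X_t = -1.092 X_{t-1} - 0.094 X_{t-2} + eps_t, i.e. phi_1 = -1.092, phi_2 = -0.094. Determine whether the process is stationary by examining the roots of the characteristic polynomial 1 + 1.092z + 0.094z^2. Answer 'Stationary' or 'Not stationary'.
\text{Stationary}

The AR(p) characteristic polynomial is P(z) = 1 + 1.092z + 0.094z^2.
Stationarity requires all roots to lie outside the unit circle, i.e. |z| > 1 for every root.
Set 1 + (1.092) z + (0.094) z^2 = 0, i.e. a z^2 + b z + c = 0 with a = 0.094, b = 1.092, c = 1.
Discriminant D = b^2 - 4ac = (1.092)^2 - 4*(0.094)*1 = 1.192464 - (0.376) = 0.816464.
D >= 0, so the roots are real: z = (-b +/- sqrt(D)) / (2a) = (-1.092 +/- 0.903584) / (0.188).
  z_1 = (-1.092 + 0.903584) / (0.188) = -1.0022,   |z_1| = 1.0022.
  z_2 = (-1.092 - 0.903584) / (0.188) = -10.6148,   |z_2| = 10.6148.
Moduli of all roots: 1.0022, 10.6148.
All moduli strictly greater than 1? Yes.
Verdict: Stationary.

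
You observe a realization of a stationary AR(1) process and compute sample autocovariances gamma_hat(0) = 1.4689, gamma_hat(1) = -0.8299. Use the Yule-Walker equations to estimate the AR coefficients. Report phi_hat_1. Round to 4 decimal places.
\hat\phi_{1} = -0.5650

The Yule-Walker equations for an AR(p) process read, in matrix form,
  Gamma_p phi = r_p,   with   (Gamma_p)_{ij} = gamma(|i - j|),
                       (r_p)_i = gamma(i),   i,j = 1..p.
Substitute the sample gammas (Toeplitz matrix and right-hand side of size 1):
  Gamma_p = [[1.4689]]
  r_p     = [-0.8299]
With p = 1 this is the single equation gamma(0) phi_1 = gamma(1):
  phi_hat_1 = gamma(1) / gamma(0) = -0.8299 / 1.4689 = -0.5650.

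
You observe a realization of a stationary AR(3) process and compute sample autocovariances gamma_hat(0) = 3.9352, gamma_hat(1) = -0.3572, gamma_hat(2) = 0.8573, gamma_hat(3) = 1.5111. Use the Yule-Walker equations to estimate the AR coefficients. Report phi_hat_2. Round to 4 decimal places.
\hat\phi_{2} = 0.2430

The Yule-Walker equations for an AR(p) process read, in matrix form,
  Gamma_p phi = r_p,   with   (Gamma_p)_{ij} = gamma(|i - j|),
                       (r_p)_i = gamma(i),   i,j = 1..p.
Substitute the sample gammas (Toeplitz matrix and right-hand side of size 3):
  Gamma_p = [[3.9352, -0.3572, 0.8573], [-0.3572, 3.9352, -0.3572], [0.8573, -0.3572, 3.9352]]
  r_p     = [-0.3572, 0.8573, 1.5111]
Written out (R1..R3):
  (R1) 3.9352 phi_1 - 0.3572 phi_2 + 0.8573 phi_3 = -0.3572
  (R2) -0.3572 phi_1 + 3.9352 phi_2 - 0.3572 phi_3 = 0.8573
  (R3) 0.8573 phi_1 - 0.3572 phi_2 + 3.9352 phi_3 = 1.5111
Gaussian elimination:
  R2 <- R2 - (-0.3572/3.9352) R1 = R2 - (-0.09077) R1:  3.902777 phi_2 - 0.279382 phi_3 = 0.824877
  R3 <- R3 - (0.8573/3.9352) R1 = R3 - (0.217854) R1:  -0.279382 phi_2 + 3.748434 phi_3 = 1.588918
  R3 <- R3 - (-0.279382/3.902777) R2 = R3 - (-0.071586) R2:  3.728434 phi_3 = 1.647967
Back-substitution:
  phi_hat_3 = 1.647967 / 3.728434 = 0.442
  phi_hat_2 = (0.824877 - (-0.279382)(0.442)) / 3.902777 = 0.242997
  phi_hat_1 = (-0.3572 - (-0.3572)(0.242997) - (0.8573)(0.442)) / 3.9352 = -0.165005
So phi_hat = [-0.1650, 0.2430, 0.4420].
Therefore phi_hat_2 = 0.2430.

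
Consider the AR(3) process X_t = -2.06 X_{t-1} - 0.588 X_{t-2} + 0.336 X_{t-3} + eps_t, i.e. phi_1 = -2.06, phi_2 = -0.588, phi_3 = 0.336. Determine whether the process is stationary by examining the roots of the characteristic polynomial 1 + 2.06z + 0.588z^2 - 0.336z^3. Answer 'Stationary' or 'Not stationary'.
\text{Not stationary}

The AR(p) characteristic polynomial is P(z) = 1 + 2.06z + 0.588z^2 - 0.336z^3.
Stationarity requires all roots to lie outside the unit circle, i.e. |z| > 1 for every root.
Degree 3: look for a simple real root z0 first, then factor out (1 - z/z0) and solve the remaining quadratic.
Testing z0 = -1.25: P(-1.25) = 1 + (2.06)(-1.25) + (0.588)(-1.25)^2 + (-0.336)(-1.25)^3
  = 1 + (-2.575) + (0.91875) + (0.65625) = 0.  So z_0 = -1.25 is a root, |z_0| = 1.25.
Divide out the factor (1 + 0.8 z) = (1 - z/z0) (since 1/z0 = -0.8):
  P(z) = (1 + 0.8 z)(1 + (1.26) z + (-0.42) z^2)
  [check: z-coef 1.26 - (-0.8) = 2.06; z^2-coef -0.42 - (-0.8)(1.26) = 0.588; z^3-coef -(-0.8)(-0.42) = -0.336.]
Remaining roots from the quadratic factor 1 + (1.26) z + (-0.42) z^2:
  Set 1 + (1.26) z + (-0.42) z^2 = 0, i.e. a z^2 + b z + c = 0 with a = -0.42, b = 1.26, c = 1.
  Discriminant D = b^2 - 4ac = (1.26)^2 - 4*(-0.42)*1 = 1.5876 - (-1.68) = 3.2676.
  D >= 0, so the roots are real: z = (-b +/- sqrt(D)) / (2a) = (-1.26 +/- 1.80765) / (-0.84).
    z_1 = (-1.26 + 1.80765) / (-0.84) = -0.652,   |z_1| = 0.652.
    z_2 = (-1.26 - 1.80765) / (-0.84) = 3.652,   |z_2| = 3.652.
Moduli of all roots: 1.2500, 0.6520, 3.6520.
All moduli strictly greater than 1? No.
Verdict: Not stationary.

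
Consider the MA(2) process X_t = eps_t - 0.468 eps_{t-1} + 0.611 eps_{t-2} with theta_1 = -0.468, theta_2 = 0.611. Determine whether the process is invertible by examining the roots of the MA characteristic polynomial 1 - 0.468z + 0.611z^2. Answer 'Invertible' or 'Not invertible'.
\text{Invertible}

The MA(q) characteristic polynomial is P(z) = 1 - 0.468z + 0.611z^2.
Invertibility requires all roots to lie outside the unit circle, i.e. |z| > 1 for every root.
Set 1 + (-0.468) z + (0.611) z^2 = 0, i.e. a z^2 + b z + c = 0 with a = 0.611, b = -0.468, c = 1.
Discriminant D = b^2 - 4ac = (-0.468)^2 - 4*(0.611)*1 = 0.219024 - (2.444) = -2.224976.
D < 0, so the roots are the complex-conjugate pair z = (-b +/- i sqrt(-D)) / (2a) = 0.383 +/- 1.2207i.
For a conjugate pair |z|^2 = z * conj(z) = (product of roots) = c/a = 1/(0.611) = 1.636661, so |z| = sqrt(1.636661) = 1.2793 for both roots.
Moduli of all roots: 1.2793, 1.2793.
All moduli strictly greater than 1? Yes.
Verdict: Invertible.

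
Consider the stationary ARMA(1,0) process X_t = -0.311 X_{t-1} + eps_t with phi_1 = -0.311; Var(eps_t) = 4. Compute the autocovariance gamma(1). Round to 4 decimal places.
\gamma(1) = -1.3772

Multiply the model equation by X_{t-k} and take expectations. With theta_0 = psi_0 = 1 and psi_j the MA(infinity) weights, this gives
  gamma(k) - sum_i phi_i gamma(k-i) = c_k,
  c_k = sigma^2 * sum_{j=k..q} theta_j psi_{j-k}   (c_k = 0 for k > q),
using gamma(-m) = gamma(m).
Pure AR (q = 0): c_0 = sigma^2 = 4, c_k = 0 for k >= 1.
Equations for k = 0 and k = 1 (AR order 1):
  gamma(0) = phi_1 gamma(1) + c_0
  gamma(1) = phi_1 gamma(0) + c_1
Substituting the second into the first: gamma(0) (1 - phi_1^2) = c_0 + phi_1 c_1, so
  gamma(0) = c_0 / (1 - phi_1^2) = 4 / (1 - (-0.311)^2) = 4 / 0.903279 = 4.428311.
  gamma(1) = phi_1 gamma(0) = (-0.311)(4.428311) = -1.377205.
Therefore gamma(1) = -1.3772 (to 4 decimal places).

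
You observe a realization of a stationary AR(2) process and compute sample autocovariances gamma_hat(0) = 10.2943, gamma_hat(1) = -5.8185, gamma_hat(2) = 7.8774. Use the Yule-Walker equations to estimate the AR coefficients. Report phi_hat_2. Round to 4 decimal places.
\hat\phi_{2} = 0.6550

The Yule-Walker equations for an AR(p) process read, in matrix form,
  Gamma_p phi = r_p,   with   (Gamma_p)_{ij} = gamma(|i - j|),
                       (r_p)_i = gamma(i),   i,j = 1..p.
Substitute the sample gammas (Toeplitz matrix and right-hand side of size 2):
  Gamma_p = [[10.2943, -5.8185], [-5.8185, 10.2943]]
  r_p     = [-5.8185, 7.8774]
Written out:
  10.2943 phi_1 - 5.8185 phi_2 = -5.8185
  -5.8185 phi_1 + 10.2943 phi_2 = 7.8774
Solve by Cramer's rule:
  det = gamma(0)^2 - gamma(1)^2 = (10.2943)^2 - (-5.8185)^2 = 105.97261249 - 33.85494225 = 72.11767024
  phi_hat_1 = [gamma(1) gamma(0) - gamma(1) gamma(2)] / det = [(-5.8185)(10.2943) - (-5.8185)(7.8774)] / 72.11767024 = -14.06273265 / 72.11767024 = -0.195
  phi_hat_2 = [gamma(0) gamma(2) - gamma(1)^2] / det = [(10.2943)(7.8774) - (-5.8185)^2] / 72.11767024 = 47.23737657 / 72.11767024 = 0.655
So phi_hat = [-0.1950, 0.6550].
Therefore phi_hat_2 = 0.6550.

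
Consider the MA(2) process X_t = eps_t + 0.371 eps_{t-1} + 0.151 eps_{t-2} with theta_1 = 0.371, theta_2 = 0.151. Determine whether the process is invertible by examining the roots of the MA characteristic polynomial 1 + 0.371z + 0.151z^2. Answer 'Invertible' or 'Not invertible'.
\text{Invertible}

The MA(q) characteristic polynomial is P(z) = 1 + 0.371z + 0.151z^2.
Invertibility requires all roots to lie outside the unit circle, i.e. |z| > 1 for every root.
Set 1 + (0.371) z + (0.151) z^2 = 0, i.e. a z^2 + b z + c = 0 with a = 0.151, b = 0.371, c = 1.
Discriminant D = b^2 - 4ac = (0.371)^2 - 4*(0.151)*1 = 0.137641 - (0.604) = -0.466359.
D < 0, so the roots are the complex-conjugate pair z = (-b +/- i sqrt(-D)) / (2a) = -1.2285 +/- 2.2613i.
For a conjugate pair |z|^2 = z * conj(z) = (product of roots) = c/a = 1/(0.151) = 6.622517, so |z| = sqrt(6.622517) = 2.5734 for both roots.
Moduli of all roots: 2.5734, 2.5734.
All moduli strictly greater than 1? Yes.
Verdict: Invertible.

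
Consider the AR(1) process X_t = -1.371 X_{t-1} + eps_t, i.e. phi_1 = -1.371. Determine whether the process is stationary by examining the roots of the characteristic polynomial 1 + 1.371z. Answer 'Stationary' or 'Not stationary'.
\text{Not stationary}

The AR(p) characteristic polynomial is P(z) = 1 + 1.371z.
Stationarity requires all roots to lie outside the unit circle, i.e. |z| > 1 for every root.
This is linear in z: 1 + (1.371) z = 0  =>  z = -1/(1.371) = -0.729395,  |z| = 0.729395.
Moduli of all roots: 0.7294.
All moduli strictly greater than 1? No.
Verdict: Not stationary.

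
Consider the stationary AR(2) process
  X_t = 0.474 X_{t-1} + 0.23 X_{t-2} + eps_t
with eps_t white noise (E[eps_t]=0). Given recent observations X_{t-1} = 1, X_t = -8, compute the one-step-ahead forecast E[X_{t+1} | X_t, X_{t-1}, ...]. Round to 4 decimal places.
E[X_{t+1} \mid \mathcal F_t] = -3.5620

For an AR(p) model X_t = c + sum_i phi_i X_{t-i} + eps_t, the
one-step-ahead conditional mean is
  E[X_{t+1} | X_t, ...] = c + sum_i phi_i X_{t+1-i}.
Substitute known values:
  E[X_{t+1} | ...] = (0.474) * (-8) + (0.23) * (1)
                   = -3.5620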